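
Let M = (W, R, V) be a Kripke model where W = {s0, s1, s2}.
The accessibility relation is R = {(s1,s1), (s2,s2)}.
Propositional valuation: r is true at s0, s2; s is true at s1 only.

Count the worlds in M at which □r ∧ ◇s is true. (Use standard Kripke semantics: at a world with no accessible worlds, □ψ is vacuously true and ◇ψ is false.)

Let φ = □r ∧ ◇s. Evaluate φ at each world:
  s0 (successors ∅): φ is false.
  s1 (successors {s1}): φ is false.
  s2 (successors {s2}): φ is false.
For instance, at s1:
  At s1: □r is false, ◇s is true, so □r ∧ ◇s is false.
    At s1: □r requires r at every successor {s1}.
      r fails at s1, so □r is false at s1.
    At s1: ◇s requires s at some successor in {s1}.
      s holds at s1, so ◇s is true at s1.
Satisfying worlds: none.

0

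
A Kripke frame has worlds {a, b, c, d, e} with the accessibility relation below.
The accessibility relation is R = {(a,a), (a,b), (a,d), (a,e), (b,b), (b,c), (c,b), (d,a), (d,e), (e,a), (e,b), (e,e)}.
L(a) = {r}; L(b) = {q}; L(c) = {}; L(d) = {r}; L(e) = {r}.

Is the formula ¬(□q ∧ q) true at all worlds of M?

Let φ = ¬(□q ∧ q). Evaluate φ at each world:
  a (successors {a, b, d, e}): φ is true.
  b (successors {b, c}): φ is true.
  c (successors {b}): φ is true.
  d (successors {a, e}): φ is true.
  e (successors {a, b, e}): φ is true.
For instance, at e:
  At e: □q ∧ q is false, so ¬(□q ∧ q) is true.
    At e: □q is false, q is false, so □q ∧ q is false.
      At e: □q requires q at every successor {a, b, e}.
        q fails at a, so □q is false at e.

Yes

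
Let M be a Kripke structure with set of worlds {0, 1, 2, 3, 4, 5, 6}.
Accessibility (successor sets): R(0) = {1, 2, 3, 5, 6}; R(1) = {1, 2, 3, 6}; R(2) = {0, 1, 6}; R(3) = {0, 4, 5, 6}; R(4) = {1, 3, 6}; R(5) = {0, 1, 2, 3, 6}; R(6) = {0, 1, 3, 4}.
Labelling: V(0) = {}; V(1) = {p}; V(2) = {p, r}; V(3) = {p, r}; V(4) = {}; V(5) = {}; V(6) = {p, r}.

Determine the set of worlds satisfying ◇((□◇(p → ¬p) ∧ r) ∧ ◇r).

none

Recall that □ψ holds at a world iff ψ holds at every accessible world, and ◇ψ holds iff ψ holds at some accessible world.
Let φ = ◇((□◇(p → ¬p) ∧ r) ∧ ◇r). Evaluate φ at each world:
  0 (successors {1, 2, 3, 5, 6}): φ is false.
  1 (successors {1, 2, 3, 6}): φ is false.
  2 (successors {0, 1, 6}): φ is false.
  3 (successors {0, 4, 5, 6}): φ is false.
  4 (successors {1, 3, 6}): φ is false.
  5 (successors {0, 1, 2, 3, 6}): φ is false.
  6 (successors {0, 1, 3, 4}): φ is false.
For instance, at 3:
  At 3: ◇((□◇(p → ¬p) ∧ r) ∧ ◇r) requires (□◇(p → ¬p) ∧ r) ∧ ◇r at some successor in {0, 4, 5, 6}.
    At 0: (□◇(p → ¬p) ∧ r) ∧ ◇r is false.
    At 4: (□◇(p → ¬p) ∧ r) ∧ ◇r is false.
    At 5: (□◇(p → ¬p) ∧ r) ∧ ◇r is false.
    At 6: (□◇(p → ¬p) ∧ r) ∧ ◇r is false.
  So ◇((□◇(p → ¬p) ∧ r) ∧ ◇r) is false at 3.
Satisfying worlds: none.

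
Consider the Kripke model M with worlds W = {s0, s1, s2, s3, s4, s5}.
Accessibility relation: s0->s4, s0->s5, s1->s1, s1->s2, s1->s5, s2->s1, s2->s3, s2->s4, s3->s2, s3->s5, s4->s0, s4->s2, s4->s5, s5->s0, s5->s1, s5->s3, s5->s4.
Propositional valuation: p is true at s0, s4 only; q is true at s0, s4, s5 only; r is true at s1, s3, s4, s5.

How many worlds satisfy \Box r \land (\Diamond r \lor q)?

Recall that \Box ψ holds at a world iff ψ holds at every accessible world, and \Diamond ψ holds iff ψ holds at some accessible world.
Let φ = \Box r \land (\Diamond r \lor q). Evaluate φ at each world:
  s0 (successors {s4, s5}): φ is true.
  s1 (successors {s1, s2, s5}): φ is false.
  s2 (successors {s1, s3, s4}): φ is true.
  s3 (successors {s2, s5}): φ is false.
  s4 (successors {s0, s2, s5}): φ is false.
  s5 (successors {s0, s1, s3, s4}): φ is false.
For instance, at s2:
  At s2: \Box r is true, \Diamond r \lor q is true, so \Box r \land (\Diamond r \lor q) is true.
    At s2: \Box r requires r at every successor {s1, s3, s4}.
      At s1: r is true.
      At s3: r is true.
      At s4: r is true.
    So \Box r is true at s2.
    At s2: \Diamond r is true, q is false, so \Diamond r \lor q is true.
      At s2: \Diamond r requires r at some successor in {s1, s3, s4}.
        r holds at s1, so \Diamond r is true at s2.
Satisfying worlds: {s0, s2}

2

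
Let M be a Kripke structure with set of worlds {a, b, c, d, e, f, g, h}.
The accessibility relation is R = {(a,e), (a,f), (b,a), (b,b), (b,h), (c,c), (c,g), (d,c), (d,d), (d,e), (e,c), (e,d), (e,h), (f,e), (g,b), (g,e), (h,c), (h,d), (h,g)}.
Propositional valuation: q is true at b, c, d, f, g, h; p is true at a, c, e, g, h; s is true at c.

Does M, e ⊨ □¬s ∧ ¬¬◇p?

No

Recall that □ψ holds at a world iff ψ holds at every accessible world, and ◇ψ holds iff ψ holds at some accessible world.
At e: □¬s is false, ¬¬◇p is true, so □¬s ∧ ¬¬◇p is false.
  At e: □¬s requires ¬s at every successor {c, d, h}.
    ¬s fails at c, so □¬s is false at e.
  At e: ¬◇p is false, so ¬¬◇p is true.
    At e: ◇p is true, so ¬◇p is false.
      At e: ◇p requires p at some successor in {c, d, h}.
        p holds at c, so ◇p is true at e.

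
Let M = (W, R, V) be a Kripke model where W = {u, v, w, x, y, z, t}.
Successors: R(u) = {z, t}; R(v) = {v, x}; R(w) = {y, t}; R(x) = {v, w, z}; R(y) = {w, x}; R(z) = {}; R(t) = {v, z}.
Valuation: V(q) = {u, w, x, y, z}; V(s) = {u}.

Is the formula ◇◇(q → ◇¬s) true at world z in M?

At z: no accessible worlds, so ◇◇(q → ◇¬s) is false.

No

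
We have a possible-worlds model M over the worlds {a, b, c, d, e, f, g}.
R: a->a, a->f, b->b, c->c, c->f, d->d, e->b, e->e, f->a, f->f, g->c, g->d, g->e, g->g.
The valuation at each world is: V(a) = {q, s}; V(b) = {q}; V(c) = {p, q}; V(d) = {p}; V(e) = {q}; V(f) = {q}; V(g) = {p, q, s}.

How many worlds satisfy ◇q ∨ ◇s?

Let φ = ◇q ∨ ◇s. Evaluate φ at each world:
  a (successors {a, f}): φ is true.
  b (successors {b}): φ is true.
  c (successors {c, f}): φ is true.
  d (successors {d}): φ is false.
  e (successors {b, e}): φ is true.
  f (successors {a, f}): φ is true.
  g (successors {c, d, e, g}): φ is true.
For instance, at f:
  At f: ◇q is true, ◇s is true, so ◇q ∨ ◇s is true.
    At f: ◇q requires q at some successor in {a, f}.
      q holds at a, so ◇q is true at f.
    At f: ◇s requires s at some successor in {a, f}.
      s holds at a, so ◇s is true at f.
Satisfying worlds: {a, b, c, e, f, g}

6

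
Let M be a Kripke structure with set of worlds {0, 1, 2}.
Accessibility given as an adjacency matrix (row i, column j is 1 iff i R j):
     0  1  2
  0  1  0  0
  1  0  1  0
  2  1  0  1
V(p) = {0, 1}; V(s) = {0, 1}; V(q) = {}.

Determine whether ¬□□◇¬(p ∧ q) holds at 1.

No

At 1: □□◇¬(p ∧ q) is true, so ¬□□◇¬(p ∧ q) is false.
  At 1: □□◇¬(p ∧ q) requires □◇¬(p ∧ q) at every successor {1}.
      At 1: □◇¬(p ∧ q) requires ◇¬(p ∧ q) at every successor {1}.
        At 1: ◇¬(p ∧ q) is true.
      So □◇¬(p ∧ q) is true at 1.
  So □□◇¬(p ∧ q) is true at 1.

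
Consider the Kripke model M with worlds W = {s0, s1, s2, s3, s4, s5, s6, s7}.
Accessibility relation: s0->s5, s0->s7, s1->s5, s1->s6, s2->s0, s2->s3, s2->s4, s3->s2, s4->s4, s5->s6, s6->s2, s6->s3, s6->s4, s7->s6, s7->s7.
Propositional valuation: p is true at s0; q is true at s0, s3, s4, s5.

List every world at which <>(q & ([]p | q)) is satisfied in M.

s0, s1, s2, s4, s6

Let φ = <>(q & ([]p | q)). Evaluate φ at each world:
  s0 (successors {s5, s7}): φ is true.
  s1 (successors {s5, s6}): φ is true.
  s2 (successors {s0, s3, s4}): φ is true.
  s3 (successors {s2}): φ is false.
  s4 (successors {s4}): φ is true.
  s5 (successors {s6}): φ is false.
  s6 (successors {s2, s3, s4}): φ is true.
  s7 (successors {s6, s7}): φ is false.
For instance, at s4:
  At s4: <>(q & ([]p | q)) requires q & ([]p | q) at some successor in {s4}.
    q & ([]p | q) holds at s4, so <>(q & ([]p | q)) is true at s4.
      At s4: q is true, []p | q is true, so q & ([]p | q) is true.
Satisfying worlds: {s0, s1, s2, s4, s6}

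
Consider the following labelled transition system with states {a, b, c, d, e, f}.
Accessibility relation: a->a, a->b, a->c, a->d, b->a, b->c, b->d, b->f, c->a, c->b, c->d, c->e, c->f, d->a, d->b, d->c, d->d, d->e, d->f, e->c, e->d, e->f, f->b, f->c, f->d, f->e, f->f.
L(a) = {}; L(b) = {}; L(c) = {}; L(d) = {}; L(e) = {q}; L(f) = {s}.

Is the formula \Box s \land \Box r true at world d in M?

At d: \Box s is false, \Box r is false, so \Box s \land \Box r is false.
  At d: \Box s requires s at every successor {a, b, c, d, e, f}.
    s fails at a, so \Box s is false at d.
  At d: \Box r requires r at every successor {a, b, c, d, e, f}.
    r fails at a, so \Box r is false at d.

No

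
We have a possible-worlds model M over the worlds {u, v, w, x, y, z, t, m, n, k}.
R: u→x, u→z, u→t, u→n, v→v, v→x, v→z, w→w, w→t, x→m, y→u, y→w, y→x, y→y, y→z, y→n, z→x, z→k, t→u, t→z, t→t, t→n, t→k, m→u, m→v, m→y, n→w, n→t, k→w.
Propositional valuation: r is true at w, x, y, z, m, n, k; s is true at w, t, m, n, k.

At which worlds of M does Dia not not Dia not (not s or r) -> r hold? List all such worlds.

v, w, x, y, z, m, n, k

Recall that Dia ψ holds at a world iff ψ holds at some accessible world.
Let φ = Dia not not Dia not (not s or r) -> r. Evaluate φ at each world:
  u (successors {x, z, t, n}): φ is false.
  v (successors {v, x, z}): φ is true.
  w (successors {w, t}): φ is true.
  x (successors {m}): φ is true.
  y (successors {u, w, x, y, z, n}): φ is true.
  z (successors {x, k}): φ is true.
  t (successors {u, z, t, n, k}): φ is false.
  m (successors {u, v, y}): φ is true.
  n (successors {w, t}): φ is true.
  k (successors {w}): φ is true.
For instance, at m:
  At m: Dia not not Dia not (not s or r) is true, r is true, so Dia not not Dia not (not s or r) -> r is true.
    At m: Dia not not Dia not (not s or r) requires not not Dia not (not s or r) at some successor in {u, v, y}.
      not not Dia not (not s or r) holds at u, so Dia not not Dia not (not s or r) is true at m.
Satisfying worlds: {v, w, x, y, z, m, n, k}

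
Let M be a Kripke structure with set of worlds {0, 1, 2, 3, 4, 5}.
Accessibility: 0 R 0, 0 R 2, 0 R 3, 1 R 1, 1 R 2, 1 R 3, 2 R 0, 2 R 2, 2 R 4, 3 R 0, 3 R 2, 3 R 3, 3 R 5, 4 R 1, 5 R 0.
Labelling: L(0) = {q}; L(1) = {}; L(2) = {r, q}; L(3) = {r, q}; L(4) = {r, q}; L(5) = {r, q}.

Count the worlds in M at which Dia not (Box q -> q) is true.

0

Let φ = Dia not (Box q -> q). Evaluate φ at each world:
  0 (successors {0, 2, 3}): φ is false.
  1 (successors {1, 2, 3}): φ is false.
  2 (successors {0, 2, 4}): φ is false.
  3 (successors {0, 2, 3, 5}): φ is false.
  4 (successors {1}): φ is false.
  5 (successors {0}): φ is false.
For instance, at 0:
  At 0: Dia not (Box q -> q) requires not (Box q -> q) at some successor in {0, 2, 3}.
    At 0: not (Box q -> q) is false.
    At 2: not (Box q -> q) is false.
    At 3: not (Box q -> q) is false.
  So Dia not (Box q -> q) is false at 0.
Satisfying worlds: none.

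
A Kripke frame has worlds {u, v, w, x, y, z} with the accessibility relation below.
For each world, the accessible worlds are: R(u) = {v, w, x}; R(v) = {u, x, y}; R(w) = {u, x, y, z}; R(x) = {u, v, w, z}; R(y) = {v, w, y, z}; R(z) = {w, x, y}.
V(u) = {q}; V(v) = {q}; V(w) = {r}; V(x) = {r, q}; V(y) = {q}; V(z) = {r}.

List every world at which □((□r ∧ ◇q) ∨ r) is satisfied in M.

Let φ = □((□r ∧ ◇q) ∨ r). Evaluate φ at each world:
  u (successors {v, w, x}): φ is false.
  v (successors {u, x, y}): φ is false.
  w (successors {u, x, y, z}): φ is false.
  x (successors {u, v, w, z}): φ is false.
  y (successors {v, w, y, z}): φ is false.
  z (successors {w, x, y}): φ is false.
For instance, at x:
  At x: □((□r ∧ ◇q) ∨ r) requires (□r ∧ ◇q) ∨ r at every successor {u, v, w, z}.
    (□r ∧ ◇q) ∨ r fails at u, so □((□r ∧ ◇q) ∨ r) is false at x.
      At u: □r ∧ ◇q is false, r is false, so (□r ∧ ◇q) ∨ r is false.
Satisfying worlds: none.

none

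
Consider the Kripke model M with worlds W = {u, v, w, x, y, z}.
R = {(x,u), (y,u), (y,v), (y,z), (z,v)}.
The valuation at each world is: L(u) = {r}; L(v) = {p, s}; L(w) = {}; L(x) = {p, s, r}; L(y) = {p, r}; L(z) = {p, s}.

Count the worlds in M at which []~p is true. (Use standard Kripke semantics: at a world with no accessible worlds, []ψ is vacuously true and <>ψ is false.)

4

Let φ = []~p. Evaluate φ at each world:
  u (successors ∅): φ is true.
  v (successors ∅): φ is true.
  w (successors ∅): φ is true.
  x (successors {u}): φ is true.
  y (successors {u, v, z}): φ is false.
  z (successors {v}): φ is false.
For instance, at z:
  At z: []~p requires ~p at every successor {v}.
    ~p fails at v, so []~p is false at z.
Satisfying worlds: {u, v, w, x}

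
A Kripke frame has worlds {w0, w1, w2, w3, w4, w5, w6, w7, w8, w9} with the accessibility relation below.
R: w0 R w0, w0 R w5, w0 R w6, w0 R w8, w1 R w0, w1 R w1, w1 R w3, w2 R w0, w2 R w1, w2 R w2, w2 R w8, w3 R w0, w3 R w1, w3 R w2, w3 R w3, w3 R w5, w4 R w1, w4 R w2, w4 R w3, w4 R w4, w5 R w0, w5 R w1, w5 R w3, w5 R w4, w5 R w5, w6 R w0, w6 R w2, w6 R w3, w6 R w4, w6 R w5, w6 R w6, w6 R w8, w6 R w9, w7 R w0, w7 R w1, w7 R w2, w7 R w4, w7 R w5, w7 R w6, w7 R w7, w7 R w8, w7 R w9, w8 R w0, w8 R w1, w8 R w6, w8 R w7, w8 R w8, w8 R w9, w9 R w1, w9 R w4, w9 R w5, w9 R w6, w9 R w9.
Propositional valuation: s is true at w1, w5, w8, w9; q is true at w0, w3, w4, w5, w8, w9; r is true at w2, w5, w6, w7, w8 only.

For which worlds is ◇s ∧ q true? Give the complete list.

w0, w3, w4, w5, w8, w9

Let φ = ◇s ∧ q. Evaluate φ at each world:
  w0 (successors {w0, w5, w6, w8}): φ is true.
  w1 (successors {w0, w1, w3}): φ is false.
  w2 (successors {w0, w1, w2, w8}): φ is false.
  w3 (successors {w0, w1, w2, w3, w5}): φ is true.
  w4 (successors {w1, w2, w3, w4}): φ is true.
  w5 (successors {w0, w1, w3, w4, w5}): φ is true.
  w6 (successors {w0, w2, w3, w4, w5, w6, w8, w9}): φ is false.
  w7 (successors {w0, w1, w2, w4, w5, w6, w7, w8, w9}): φ is false.
  w8 (successors {w0, w1, w6, w7, w8, w9}): φ is true.
  w9 (successors {w1, w4, w5, w6, w9}): φ is true.
For instance, at w2:
  At w2: ◇s is true, q is false, so ◇s ∧ q is false.
    At w2: ◇s requires s at some successor in {w0, w1, w2, w8}.
      s holds at w1, so ◇s is true at w2.
Satisfying worlds: {w0, w3, w4, w5, w8, w9}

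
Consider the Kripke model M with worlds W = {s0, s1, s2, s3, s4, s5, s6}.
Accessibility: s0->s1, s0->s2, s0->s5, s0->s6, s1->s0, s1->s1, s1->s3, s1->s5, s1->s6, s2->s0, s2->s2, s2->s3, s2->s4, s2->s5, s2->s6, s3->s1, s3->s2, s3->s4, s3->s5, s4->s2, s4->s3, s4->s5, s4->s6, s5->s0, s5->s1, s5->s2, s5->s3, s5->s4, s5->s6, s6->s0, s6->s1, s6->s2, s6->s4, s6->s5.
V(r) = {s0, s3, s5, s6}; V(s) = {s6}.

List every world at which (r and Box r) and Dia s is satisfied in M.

none

Let φ = (r and Box r) and Dia s. Evaluate φ at each world:
  s0 (successors {s1, s2, s5, s6}): φ is false.
  s1 (successors {s0, s1, s3, s5, s6}): φ is false.
  s2 (successors {s0, s2, s3, s4, s5, s6}): φ is false.
  s3 (successors {s1, s2, s4, s5}): φ is false.
  s4 (successors {s2, s3, s5, s6}): φ is false.
  s5 (successors {s0, s1, s2, s3, s4, s6}): φ is false.
  s6 (successors {s0, s1, s2, s4, s5}): φ is false.
For instance, at s3:
  At s3: r and Box r is false, Dia s is false, so (r and Box r) and Dia s is false.
    At s3: r is true, Box r is false, so r and Box r is false.
      At s3: Box r requires r at every successor {s1, s2, s4, s5}.
        r fails at s1, so Box r is false at s3.
    At s3: Dia s requires s at some successor in {s1, s2, s4, s5}.
      At s1: s is false.
      At s2: s is false.
      At s4: s is false.
      At s5: s is false.
    So Dia s is false at s3.
Satisfying worlds: none.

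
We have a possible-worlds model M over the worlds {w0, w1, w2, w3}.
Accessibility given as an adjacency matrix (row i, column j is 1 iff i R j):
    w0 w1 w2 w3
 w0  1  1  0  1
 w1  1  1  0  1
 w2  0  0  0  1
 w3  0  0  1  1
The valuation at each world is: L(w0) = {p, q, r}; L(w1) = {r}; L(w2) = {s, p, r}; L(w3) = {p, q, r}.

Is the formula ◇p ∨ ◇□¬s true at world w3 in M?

Yes

At w3: ◇p is true, ◇□¬s is true, so ◇p ∨ ◇□¬s is true.
  At w3: ◇p requires p at some successor in {w2, w3}.
    p holds at w2, so ◇p is true at w3.
  At w3: ◇□¬s requires □¬s at some successor in {w2, w3}.
    □¬s holds at w2, so ◇□¬s is true at w3.
      At w2: □¬s requires ¬s at every successor {w3}.
        At w3: ¬s is true.
      So □¬s is true at w2.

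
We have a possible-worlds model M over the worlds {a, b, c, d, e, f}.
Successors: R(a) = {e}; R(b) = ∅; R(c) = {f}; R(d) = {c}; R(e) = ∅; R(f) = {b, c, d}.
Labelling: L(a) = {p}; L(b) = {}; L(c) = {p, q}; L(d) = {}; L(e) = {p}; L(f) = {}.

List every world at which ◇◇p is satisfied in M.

c, f

Let φ = ◇◇p. Evaluate φ at each world:
  a (successors {e}): φ is false.
  b (successors ∅): φ is false.
  c (successors {f}): φ is true.
  d (successors {c}): φ is false.
  e (successors ∅): φ is false.
  f (successors {b, c, d}): φ is true.
For instance, at f:
  At f: ◇◇p requires ◇p at some successor in {b, c, d}.
    ◇p holds at d, so ◇◇p is true at f.
      At d: ◇p requires p at some successor in {c}.
        p holds at c, so ◇p is true at d.
Satisfying worlds: {c, f}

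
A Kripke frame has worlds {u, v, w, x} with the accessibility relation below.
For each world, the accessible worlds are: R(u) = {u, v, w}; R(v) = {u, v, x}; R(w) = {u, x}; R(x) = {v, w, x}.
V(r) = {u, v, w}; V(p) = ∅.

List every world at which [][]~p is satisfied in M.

Let φ = [][]~p. Evaluate φ at each world:
  u (successors {u, v, w}): φ is true.
  v (successors {u, v, x}): φ is true.
  w (successors {u, x}): φ is true.
  x (successors {v, w, x}): φ is true.
For instance, at w:
  At w: [][]~p requires []~p at every successor {u, x}.
      At u: []~p requires ~p at every successor {u, v, w}.
        At u: ~p is true.
        At v: ~p is true.
        At w: ~p is true.
      So []~p is true at u.
      At x: []~p requires ~p at every successor {v, w, x}.
        At v: ~p is true.
        At w: ~p is true.
        At x: ~p is true.
      So []~p is true at x.
  So [][]~p is true at w.
Satisfying worlds: {u, v, w, x}

u, v, w, x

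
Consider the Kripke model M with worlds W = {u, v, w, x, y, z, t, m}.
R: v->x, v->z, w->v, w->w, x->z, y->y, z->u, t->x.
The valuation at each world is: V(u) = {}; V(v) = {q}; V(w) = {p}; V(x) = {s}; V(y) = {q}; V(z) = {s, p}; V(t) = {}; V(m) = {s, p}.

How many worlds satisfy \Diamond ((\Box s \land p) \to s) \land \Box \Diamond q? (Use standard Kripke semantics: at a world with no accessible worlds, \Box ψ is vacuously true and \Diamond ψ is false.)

Let φ = \Diamond ((\Box s \land p) \to s) \land \Box \Diamond q. Evaluate φ at each world:
  u (successors ∅): φ is false.
  v (successors {x, z}): φ is false.
  w (successors {v, w}): φ is false.
  x (successors {z}): φ is false.
  y (successors {y}): φ is true.
  z (successors {u}): φ is false.
  t (successors {x}): φ is false.
  m (successors ∅): φ is false.
For instance, at y:
  At y: \Diamond ((\Box s \land p) \to s) is true, \Box \Diamond q is true, so \Diamond ((\Box s \land p) \to s) \land \Box \Diamond q is true.
    At y: \Diamond ((\Box s \land p) \to s) requires (\Box s \land p) \to s at some successor in {y}.
      (\Box s \land p) \to s holds at y, so \Diamond ((\Box s \land p) \to s) is true at y.
    At y: \Box \Diamond q requires \Diamond q at every successor {y}.
      At y: \Diamond q is true.
    So \Box \Diamond q is true at y.
Satisfying worlds: {y}

1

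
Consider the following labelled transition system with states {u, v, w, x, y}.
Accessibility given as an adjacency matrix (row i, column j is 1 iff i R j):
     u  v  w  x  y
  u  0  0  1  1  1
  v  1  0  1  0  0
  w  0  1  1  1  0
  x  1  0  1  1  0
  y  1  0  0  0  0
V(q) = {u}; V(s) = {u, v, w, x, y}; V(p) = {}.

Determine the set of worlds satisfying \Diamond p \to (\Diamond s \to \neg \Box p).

Recall that \Box ψ holds at a world iff ψ holds at every accessible world, and \Diamond ψ holds iff ψ holds at some accessible world.
Let φ = \Diamond p \to (\Diamond s \to \neg \Box p). Evaluate φ at each world:
  u (successors {w, x, y}): φ is true.
  v (successors {u, w}): φ is true.
  w (successors {v, w, x}): φ is true.
  x (successors {u, w, x}): φ is true.
  y (successors {u}): φ is true.
For instance, at w:
  At w: \Diamond p is false, \Diamond s \to \neg \Box p is true, so \Diamond p \to (\Diamond s \to \neg \Box p) is true.
    At w: \Diamond p requires p at some successor in {v, w, x}.
      At v: p is false.
      At w: p is false.
      At x: p is false.
    So \Diamond p is false at w.
    At w: \Diamond s is true, \neg \Box p is true, so \Diamond s \to \neg \Box p is true.
      At w: \Diamond s requires s at some successor in {v, w, x}.
        s holds at v, so \Diamond s is true at w.
      At w: \Box p is false, so \neg \Box p is true.
Satisfying worlds: {u, v, w, x, y}

u, v, w, x, y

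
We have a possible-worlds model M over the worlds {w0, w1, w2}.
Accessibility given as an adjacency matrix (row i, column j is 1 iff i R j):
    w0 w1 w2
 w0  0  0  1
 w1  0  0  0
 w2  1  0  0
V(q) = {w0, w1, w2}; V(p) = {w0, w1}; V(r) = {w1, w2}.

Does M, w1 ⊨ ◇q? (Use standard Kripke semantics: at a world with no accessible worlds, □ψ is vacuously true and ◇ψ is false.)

At w1: no accessible worlds, so ◇q is false.

No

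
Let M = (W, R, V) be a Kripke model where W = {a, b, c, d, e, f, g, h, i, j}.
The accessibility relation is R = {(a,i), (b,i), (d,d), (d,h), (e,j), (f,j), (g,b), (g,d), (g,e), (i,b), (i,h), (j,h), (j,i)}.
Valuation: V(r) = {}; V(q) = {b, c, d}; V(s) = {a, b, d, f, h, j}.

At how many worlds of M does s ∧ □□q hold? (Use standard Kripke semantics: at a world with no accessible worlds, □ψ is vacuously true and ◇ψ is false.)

Let φ = s ∧ □□q. Evaluate φ at each world:
  a (successors {i}): φ is false.
  b (successors {i}): φ is false.
  c (successors ∅): φ is false.
  d (successors {d, h}): φ is false.
  e (successors {j}): φ is false.
  f (successors {j}): φ is false.
  g (successors {b, d, e}): φ is false.
  h (successors ∅): φ is true.
  i (successors {b, h}): φ is false.
  j (successors {h, i}): φ is false.
For instance, at e:
  At e: s is false, □□q is false, so s ∧ □□q is false.
    At e: □□q requires □q at every successor {j}.
      □q fails at j, so □□q is false at e.
Satisfying worlds: {h}

1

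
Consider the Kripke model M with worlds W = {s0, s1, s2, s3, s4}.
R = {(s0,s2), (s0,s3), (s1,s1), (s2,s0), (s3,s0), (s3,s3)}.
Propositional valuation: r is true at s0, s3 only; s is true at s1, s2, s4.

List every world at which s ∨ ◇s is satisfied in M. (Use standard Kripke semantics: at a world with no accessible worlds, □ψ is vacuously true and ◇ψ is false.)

Let φ = s ∨ ◇s. Evaluate φ at each world:
  s0 (successors {s2, s3}): φ is true.
  s1 (successors {s1}): φ is true.
  s2 (successors {s0}): φ is true.
  s3 (successors {s0, s3}): φ is false.
  s4 (successors ∅): φ is true.
For instance, at s3:
  At s3: s is false, ◇s is false, so s ∨ ◇s is false.
    At s3: ◇s requires s at some successor in {s0, s3}.
      At s0: s is false.
      At s3: s is false.
    So ◇s is false at s3.
Satisfying worlds: {s0, s1, s2, s4}

s0, s1, s2, s4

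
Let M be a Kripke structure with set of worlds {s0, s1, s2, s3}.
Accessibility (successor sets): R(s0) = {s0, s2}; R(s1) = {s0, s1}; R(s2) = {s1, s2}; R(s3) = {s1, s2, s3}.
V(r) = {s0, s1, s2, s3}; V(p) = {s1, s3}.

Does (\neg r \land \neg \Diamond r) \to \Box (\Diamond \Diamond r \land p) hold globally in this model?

Yes

Let φ = (\neg r \land \neg \Diamond r) \to \Box (\Diamond \Diamond r \land p). Evaluate φ at each world:
  s0 (successors {s0, s2}): φ is true.
  s1 (successors {s0, s1}): φ is true.
  s2 (successors {s1, s2}): φ is true.
  s3 (successors {s1, s2, s3}): φ is true.
For instance, at s0:
  At s0: \neg r \land \neg \Diamond r is false, \Box (\Diamond \Diamond r \land p) is false, so (\neg r \land \neg \Diamond r) \to \Box (\Diamond \Diamond r \land p) is true.
    At s0: \neg r is false, \neg \Diamond r is false, so \neg r \land \neg \Diamond r is false.
      At s0: \Diamond r is true, so \neg \Diamond r is false.
    At s0: \Box (\Diamond \Diamond r \land p) requires \Diamond \Diamond r \land p at every successor {s0, s2}.
      \Diamond \Diamond r \land p fails at s0, so \Box (\Diamond \Diamond r \land p) is false at s0.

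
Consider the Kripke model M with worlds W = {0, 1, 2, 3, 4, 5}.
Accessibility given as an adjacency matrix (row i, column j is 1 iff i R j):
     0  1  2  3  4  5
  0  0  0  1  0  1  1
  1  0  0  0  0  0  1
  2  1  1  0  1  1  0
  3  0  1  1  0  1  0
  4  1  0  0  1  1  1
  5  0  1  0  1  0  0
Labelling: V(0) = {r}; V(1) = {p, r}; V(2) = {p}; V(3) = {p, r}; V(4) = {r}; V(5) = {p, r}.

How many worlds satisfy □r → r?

Let φ = □r → r. Evaluate φ at each world:
  0 (successors {2, 4, 5}): φ is true.
  1 (successors {5}): φ is true.
  2 (successors {0, 1, 3, 4}): φ is false.
  3 (successors {1, 2, 4}): φ is true.
  4 (successors {0, 3, 4, 5}): φ is true.
  5 (successors {1, 3}): φ is true.
For instance, at 4:
  At 4: □r is true, r is true, so □r → r is true.
    At 4: □r requires r at every successor {0, 3, 4, 5}.
      At 0: r is true.
      At 3: r is true.
      At 4: r is true.
      At 5: r is true.
    So □r is true at 4.
Satisfying worlds: {0, 1, 3, 4, 5}

5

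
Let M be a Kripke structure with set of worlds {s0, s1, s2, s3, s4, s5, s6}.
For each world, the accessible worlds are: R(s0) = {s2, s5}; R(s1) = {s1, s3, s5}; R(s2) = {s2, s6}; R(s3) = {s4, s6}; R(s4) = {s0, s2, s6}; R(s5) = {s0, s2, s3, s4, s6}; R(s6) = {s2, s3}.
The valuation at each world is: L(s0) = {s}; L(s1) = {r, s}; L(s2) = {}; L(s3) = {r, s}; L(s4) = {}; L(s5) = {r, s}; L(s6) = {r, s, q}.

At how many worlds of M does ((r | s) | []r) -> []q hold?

2

Recall that []ψ holds at a world iff ψ holds at every accessible world, and <>ψ holds iff ψ holds at some accessible world.
Let φ = ((r | s) | []r) -> []q. Evaluate φ at each world:
  s0 (successors {s2, s5}): φ is false.
  s1 (successors {s1, s3, s5}): φ is false.
  s2 (successors {s2, s6}): φ is true.
  s3 (successors {s4, s6}): φ is false.
  s4 (successors {s0, s2, s6}): φ is true.
  s5 (successors {s0, s2, s3, s4, s6}): φ is false.
  s6 (successors {s2, s3}): φ is false.
For instance, at s5:
  At s5: (r | s) | []r is true, []q is false, so ((r | s) | []r) -> []q is false.
    At s5: r | s is true, []r is false, so (r | s) | []r is true.
      At s5: []r requires r at every successor {s0, s2, s3, s4, s6}.
        r fails at s0, so []r is false at s5.
    At s5: []q requires q at every successor {s0, s2, s3, s4, s6}.
      q fails at s0, so []q is false at s5.
Satisfying worlds: {s2, s4}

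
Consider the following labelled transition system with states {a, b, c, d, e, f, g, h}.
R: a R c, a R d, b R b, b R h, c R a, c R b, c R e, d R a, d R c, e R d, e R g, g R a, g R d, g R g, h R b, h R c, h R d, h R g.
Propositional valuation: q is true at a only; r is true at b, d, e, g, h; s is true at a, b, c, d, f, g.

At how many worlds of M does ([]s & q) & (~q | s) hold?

Recall that []ψ holds at a world iff ψ holds at every accessible world, and <>ψ holds iff ψ holds at some accessible world.
Let φ = ([]s & q) & (~q | s). Evaluate φ at each world:
  a (successors {c, d}): φ is true.
  b (successors {b, h}): φ is false.
  c (successors {a, b, e}): φ is false.
  d (successors {a, c}): φ is false.
  e (successors {d, g}): φ is false.
  f (successors ∅): φ is false.
  g (successors {a, d, g}): φ is false.
  h (successors {b, c, d, g}): φ is false.
For instance, at h:
  At h: []s & q is false, ~q | s is true, so ([]s & q) & (~q | s) is false.
    At h: []s is true, q is false, so []s & q is false.
      At h: []s requires s at every successor {b, c, d, g}.
        At b: s is true.
        At c: s is true.
        At d: s is true.
        At g: s is true.
      So []s is true at h.
Satisfying worlds: {a}

1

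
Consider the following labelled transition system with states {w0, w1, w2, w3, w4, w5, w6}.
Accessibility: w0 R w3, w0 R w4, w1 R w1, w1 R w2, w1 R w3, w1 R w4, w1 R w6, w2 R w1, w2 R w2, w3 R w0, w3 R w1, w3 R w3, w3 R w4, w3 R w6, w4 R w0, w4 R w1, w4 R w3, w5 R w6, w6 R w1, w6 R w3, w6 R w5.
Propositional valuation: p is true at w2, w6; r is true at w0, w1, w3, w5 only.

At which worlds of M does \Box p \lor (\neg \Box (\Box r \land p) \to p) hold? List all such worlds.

Let φ = \Box p \lor (\neg \Box (\Box r \land p) \to p). Evaluate φ at each world:
  w0 (successors {w3, w4}): φ is false.
  w1 (successors {w1, w2, w3, w4, w6}): φ is false.
  w2 (successors {w1, w2}): φ is true.
  w3 (successors {w0, w1, w3, w4, w6}): φ is false.
  w4 (successors {w0, w1, w3}): φ is false.
  w5 (successors {w6}): φ is true.
  w6 (successors {w1, w3, w5}): φ is true.
For instance, at w5:
  At w5: \Box p is true, \neg \Box (\Box r \land p) \to p is true, so \Box p \lor (\neg \Box (\Box r \land p) \to p) is true.
    At w5: \Box p requires p at every successor {w6}.
      At w6: p is true.
    So \Box p is true at w5.
    At w5: \neg \Box (\Box r \land p) is false, p is false, so \neg \Box (\Box r \land p) \to p is true.
      At w5: \Box (\Box r \land p) is true, so \neg \Box (\Box r \land p) is false.
Satisfying worlds: {w2, w5, w6}

w2, w5, w6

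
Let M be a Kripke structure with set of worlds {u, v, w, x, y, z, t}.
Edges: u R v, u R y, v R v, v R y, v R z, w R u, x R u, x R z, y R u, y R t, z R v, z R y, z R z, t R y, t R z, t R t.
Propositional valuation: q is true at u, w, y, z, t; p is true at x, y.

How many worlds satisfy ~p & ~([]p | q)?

Let φ = ~p & ~([]p | q). Evaluate φ at each world:
  u (successors {v, y}): φ is false.
  v (successors {v, y, z}): φ is true.
  w (successors {u}): φ is false.
  x (successors {u, z}): φ is false.
  y (successors {u, t}): φ is false.
  z (successors {v, y, z}): φ is false.
  t (successors {y, z, t}): φ is false.
For instance, at x:
  At x: ~p is false, ~([]p | q) is true, so ~p & ~([]p | q) is false.
    At x: []p | q is false, so ~([]p | q) is true.
      At x: []p is false, q is false, so []p | q is false.
Satisfying worlds: {v}

1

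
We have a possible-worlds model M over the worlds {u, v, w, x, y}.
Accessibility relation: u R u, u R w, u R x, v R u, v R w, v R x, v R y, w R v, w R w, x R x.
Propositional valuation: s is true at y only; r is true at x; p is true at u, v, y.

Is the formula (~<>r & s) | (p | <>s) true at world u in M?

Yes

At u: ~<>r & s is false, p | <>s is true, so (~<>r & s) | (p | <>s) is true.
  At u: ~<>r is false, s is false, so ~<>r & s is false.
    At u: <>r is true, so ~<>r is false.
      At u: <>r requires r at some successor in {u, w, x}.
        r holds at x, so <>r is true at u.
  At u: p is true, <>s is false, so p | <>s is true.
    At u: <>s requires s at some successor in {u, w, x}.
      At u: s is false.
      At w: s is false.
      At x: s is false.
    So <>s is false at u.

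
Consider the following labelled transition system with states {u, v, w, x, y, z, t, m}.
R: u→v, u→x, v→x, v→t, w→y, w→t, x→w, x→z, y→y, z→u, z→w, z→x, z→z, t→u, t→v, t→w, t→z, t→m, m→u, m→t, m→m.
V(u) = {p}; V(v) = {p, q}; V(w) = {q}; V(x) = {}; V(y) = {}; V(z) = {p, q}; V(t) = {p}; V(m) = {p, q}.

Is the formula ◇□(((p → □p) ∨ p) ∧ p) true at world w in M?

No

At w: ◇□(((p → □p) ∨ p) ∧ p) requires □(((p → □p) ∨ p) ∧ p) at some successor in {y, t}.
  At y: □(((p → □p) ∨ p) ∧ p) is false.
  At t: □(((p → □p) ∨ p) ∧ p) is false.
So ◇□(((p → □p) ∨ p) ∧ p) is false at w.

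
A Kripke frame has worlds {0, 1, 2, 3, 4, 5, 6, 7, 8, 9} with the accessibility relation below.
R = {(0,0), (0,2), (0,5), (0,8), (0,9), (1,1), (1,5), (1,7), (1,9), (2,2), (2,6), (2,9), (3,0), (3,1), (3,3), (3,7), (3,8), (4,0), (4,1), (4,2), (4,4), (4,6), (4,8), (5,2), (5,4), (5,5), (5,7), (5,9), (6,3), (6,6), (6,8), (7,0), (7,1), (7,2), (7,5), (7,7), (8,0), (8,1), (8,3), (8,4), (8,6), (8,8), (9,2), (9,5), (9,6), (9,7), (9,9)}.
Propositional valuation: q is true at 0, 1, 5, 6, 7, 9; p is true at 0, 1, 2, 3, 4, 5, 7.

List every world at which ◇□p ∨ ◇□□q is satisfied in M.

1, 3, 5, 7, 9

Recall that □ψ holds at a world iff ψ holds at every accessible world, and ◇ψ holds iff ψ holds at some accessible world.
Let φ = ◇□p ∨ ◇□□q. Evaluate φ at each world:
  0 (successors {0, 2, 5, 8, 9}): φ is false.
  1 (successors {1, 5, 7, 9}): φ is true.
  2 (successors {2, 6, 9}): φ is false.
  3 (successors {0, 1, 3, 7, 8}): φ is true.
  4 (successors {0, 1, 2, 4, 6, 8}): φ is false.
  5 (successors {2, 4, 5, 7, 9}): φ is true.
  6 (successors {3, 6, 8}): φ is false.
  7 (successors {0, 1, 2, 5, 7}): φ is true.
  8 (successors {0, 1, 3, 4, 6, 8}): φ is false.
  9 (successors {2, 5, 6, 7, 9}): φ is true.
For instance, at 9:
  At 9: ◇□p is true, ◇□□q is false, so ◇□p ∨ ◇□□q is true.
    At 9: ◇□p requires □p at some successor in {2, 5, 6, 7, 9}.
      □p holds at 7, so ◇□p is true at 9.
    At 9: ◇□□q requires □□q at some successor in {2, 5, 6, 7, 9}.
      At 2: □□q is false.
      At 5: □□q is false.
      At 6: □□q is false.
      At 7: □□q is false.
      At 9: □□q is false.
    So ◇□□q is false at 9.
Satisfying worlds: {1, 3, 5, 7, 9}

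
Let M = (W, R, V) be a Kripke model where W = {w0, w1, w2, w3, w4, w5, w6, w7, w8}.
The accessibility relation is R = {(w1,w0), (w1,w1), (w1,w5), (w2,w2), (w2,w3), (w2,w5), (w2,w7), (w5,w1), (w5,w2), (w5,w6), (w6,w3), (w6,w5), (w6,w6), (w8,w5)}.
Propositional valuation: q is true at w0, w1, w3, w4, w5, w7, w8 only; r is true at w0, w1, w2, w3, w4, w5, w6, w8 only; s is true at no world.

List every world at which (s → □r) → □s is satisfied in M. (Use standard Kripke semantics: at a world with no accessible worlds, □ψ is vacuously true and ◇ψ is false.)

w0, w3, w4, w7

Let φ = (s → □r) → □s. Evaluate φ at each world:
  w0 (successors ∅): φ is true.
  w1 (successors {w0, w1, w5}): φ is false.
  w2 (successors {w2, w3, w5, w7}): φ is false.
  w3 (successors ∅): φ is true.
  w4 (successors ∅): φ is true.
  w5 (successors {w1, w2, w6}): φ is false.
  w6 (successors {w3, w5, w6}): φ is false.
  w7 (successors ∅): φ is true.
  w8 (successors {w5}): φ is false.
For instance, at w8:
  At w8: s → □r is true, □s is false, so (s → □r) → □s is false.
    At w8: s is false, □r is true, so s → □r is true.
      At w8: □r requires r at every successor {w5}.
        At w5: r is true.
      So □r is true at w8.
    At w8: □s requires s at every successor {w5}.
      s fails at w5, so □s is false at w8.
Satisfying worlds: {w0, w3, w4, w7}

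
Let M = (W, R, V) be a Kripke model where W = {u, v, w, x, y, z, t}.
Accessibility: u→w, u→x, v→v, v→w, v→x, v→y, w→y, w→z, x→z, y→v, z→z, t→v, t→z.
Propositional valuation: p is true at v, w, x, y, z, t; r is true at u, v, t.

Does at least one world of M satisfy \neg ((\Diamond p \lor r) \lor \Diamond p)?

No

Let φ = \neg ((\Diamond p \lor r) \lor \Diamond p). Evaluate φ at each world:
  u (successors {w, x}): φ is false.
  v (successors {v, w, x, y}): φ is false.
  w (successors {y, z}): φ is false.
  x (successors {z}): φ is false.
  y (successors {v}): φ is false.
  z (successors {z}): φ is false.
  t (successors {v, z}): φ is false.
For instance, at t:
  At t: (\Diamond p \lor r) \lor \Diamond p is true, so \neg ((\Diamond p \lor r) \lor \Diamond p) is false.
    At t: \Diamond p \lor r is true, \Diamond p is true, so (\Diamond p \lor r) \lor \Diamond p is true.
      At t: \Diamond p is true, r is true, so \Diamond p \lor r is true.
      At t: \Diamond p requires p at some successor in {v, z}.
        p holds at v, so \Diamond p is true at t.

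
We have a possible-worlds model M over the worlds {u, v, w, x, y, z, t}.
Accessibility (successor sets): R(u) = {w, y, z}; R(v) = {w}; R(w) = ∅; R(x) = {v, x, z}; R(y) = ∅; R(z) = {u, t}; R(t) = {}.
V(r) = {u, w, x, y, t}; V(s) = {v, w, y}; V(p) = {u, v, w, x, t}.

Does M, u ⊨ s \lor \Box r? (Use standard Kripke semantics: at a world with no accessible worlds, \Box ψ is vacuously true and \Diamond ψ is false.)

At u: s is false, \Box r is false, so s \lor \Box r is false.
  At u: \Box r requires r at every successor {w, y, z}.
    r fails at z, so \Box r is false at u.

No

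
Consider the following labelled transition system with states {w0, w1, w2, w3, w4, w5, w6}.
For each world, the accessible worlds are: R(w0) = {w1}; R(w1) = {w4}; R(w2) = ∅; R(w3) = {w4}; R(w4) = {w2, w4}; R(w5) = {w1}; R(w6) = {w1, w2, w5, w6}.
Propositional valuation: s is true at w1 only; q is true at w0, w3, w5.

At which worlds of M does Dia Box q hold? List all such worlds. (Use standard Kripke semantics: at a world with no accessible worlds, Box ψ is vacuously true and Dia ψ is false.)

w4, w6

Let φ = Dia Box q. Evaluate φ at each world:
  w0 (successors {w1}): φ is false.
  w1 (successors {w4}): φ is false.
  w2 (successors ∅): φ is false.
  w3 (successors {w4}): φ is false.
  w4 (successors {w2, w4}): φ is true.
  w5 (successors {w1}): φ is false.
  w6 (successors {w1, w2, w5, w6}): φ is true.
For instance, at w3:
  At w3: Dia Box q requires Box q at some successor in {w4}.
    At w4: Box q is false.
  So Dia Box q is false at w3.
Satisfying worlds: {w4, w6}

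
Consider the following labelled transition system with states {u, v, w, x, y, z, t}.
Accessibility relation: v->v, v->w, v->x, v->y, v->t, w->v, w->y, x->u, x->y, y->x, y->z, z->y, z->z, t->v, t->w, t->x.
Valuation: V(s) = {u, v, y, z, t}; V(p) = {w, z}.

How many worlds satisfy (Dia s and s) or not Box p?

6

Let φ = (Dia s and s) or not Box p. Evaluate φ at each world:
  u (successors ∅): φ is false.
  v (successors {v, w, x, y, t}): φ is true.
  w (successors {v, y}): φ is true.
  x (successors {u, y}): φ is true.
  y (successors {x, z}): φ is true.
  z (successors {y, z}): φ is true.
  t (successors {v, w, x}): φ is true.
For instance, at z:
  At z: Dia s and s is true, not Box p is true, so (Dia s and s) or not Box p is true.
    At z: Dia s is true, s is true, so Dia s and s is true.
      At z: Dia s requires s at some successor in {y, z}.
        s holds at y, so Dia s is true at z.
    At z: Box p is false, so not Box p is true.
      At z: Box p requires p at every successor {y, z}.
        p fails at y, so Box p is false at z.
Satisfying worlds: {v, w, x, y, z, t}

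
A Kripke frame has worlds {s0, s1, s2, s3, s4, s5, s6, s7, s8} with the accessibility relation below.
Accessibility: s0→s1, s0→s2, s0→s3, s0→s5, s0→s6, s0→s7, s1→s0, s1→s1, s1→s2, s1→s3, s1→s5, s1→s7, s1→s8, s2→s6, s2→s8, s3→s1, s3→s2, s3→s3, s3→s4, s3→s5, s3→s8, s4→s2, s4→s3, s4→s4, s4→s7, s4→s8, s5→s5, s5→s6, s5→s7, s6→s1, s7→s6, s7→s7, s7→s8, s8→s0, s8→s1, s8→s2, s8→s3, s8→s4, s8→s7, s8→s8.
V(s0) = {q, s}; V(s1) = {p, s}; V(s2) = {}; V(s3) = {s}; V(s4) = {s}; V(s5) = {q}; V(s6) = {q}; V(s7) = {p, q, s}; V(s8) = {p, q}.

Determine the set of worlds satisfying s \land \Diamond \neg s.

Recall that \Diamond ψ holds at a world iff ψ holds at some accessible world.
Let φ = s \land \Diamond \neg s. Evaluate φ at each world:
  s0 (successors {s1, s2, s3, s5, s6, s7}): φ is true.
  s1 (successors {s0, s1, s2, s3, s5, s7, s8}): φ is true.
  s2 (successors {s6, s8}): φ is false.
  s3 (successors {s1, s2, s3, s4, s5, s8}): φ is true.
  s4 (successors {s2, s3, s4, s7, s8}): φ is true.
  s5 (successors {s5, s6, s7}): φ is false.
  s6 (successors {s1}): φ is false.
  s7 (successors {s6, s7, s8}): φ is true.
  s8 (successors {s0, s1, s2, s3, s4, s7, s8}): φ is false.
For instance, at s1:
  At s1: s is true, \Diamond \neg s is true, so s \land \Diamond \neg s is true.
    At s1: \Diamond \neg s requires \neg s at some successor in {s0, s1, s2, s3, s5, s7, s8}.
      \neg s holds at s2, so \Diamond \neg s is true at s1.
Satisfying worlds: {s0, s1, s3, s4, s7}

s0, s1, s3, s4, s7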